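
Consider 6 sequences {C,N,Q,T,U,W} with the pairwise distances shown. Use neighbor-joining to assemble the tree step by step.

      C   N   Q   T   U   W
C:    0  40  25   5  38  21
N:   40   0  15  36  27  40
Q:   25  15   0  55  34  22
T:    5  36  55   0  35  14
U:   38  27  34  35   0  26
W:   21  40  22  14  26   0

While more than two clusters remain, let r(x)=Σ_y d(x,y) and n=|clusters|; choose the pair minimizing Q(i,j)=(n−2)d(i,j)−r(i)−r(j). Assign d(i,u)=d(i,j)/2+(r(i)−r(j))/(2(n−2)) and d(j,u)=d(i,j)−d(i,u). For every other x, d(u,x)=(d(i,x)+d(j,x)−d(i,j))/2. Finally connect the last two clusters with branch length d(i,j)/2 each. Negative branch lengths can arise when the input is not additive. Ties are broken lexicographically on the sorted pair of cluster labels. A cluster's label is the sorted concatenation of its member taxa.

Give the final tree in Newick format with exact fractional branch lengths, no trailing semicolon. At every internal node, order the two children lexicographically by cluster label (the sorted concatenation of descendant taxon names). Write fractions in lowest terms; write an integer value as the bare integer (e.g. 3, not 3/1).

iteration 1: select C,T (d=5, Q=-254); attach at lengths (1/2, 9/2); label the merged cluster CT
  updated: d(CT,N)=71/2, d(CT,Q)=75/2, d(CT,U)=34, d(CT,W)=15
iteration 2: select N,Q (d=15, Q=-181); attach at lengths (9, 6); label the merged cluster NQ
  updated: d(CT,NQ)=29, d(NQ,U)=23, d(NQ,W)=47/2
iteration 3: select CT,W (d=15, Q=-225/2); attach at lengths (87/8, 33/8); label the merged cluster CTW
  updated: d(CTW,NQ)=75/4, d(CTW,U)=45/2
iteration 4: select CTW,NQ (d=75/4, Q=-257/4); attach at lengths (73/8, 77/8); label the merged cluster CNQTW
  updated: d(CNQTW,U)=107/8
iteration 5: select CNQTW,U (d=107/8); attach at lengths (107/16, 107/16); label the merged cluster CNQTUW
final tree: ((((C:1/2,T:9/2):87/8,W:33/8):73/8,(N:9,Q:6):77/8):107/16,U:107/16)
total length: 537/8

((((C:1/2,T:9/2):87/8,W:33/8):73/8,(N:9,Q:6):77/8):107/16,U:107/16)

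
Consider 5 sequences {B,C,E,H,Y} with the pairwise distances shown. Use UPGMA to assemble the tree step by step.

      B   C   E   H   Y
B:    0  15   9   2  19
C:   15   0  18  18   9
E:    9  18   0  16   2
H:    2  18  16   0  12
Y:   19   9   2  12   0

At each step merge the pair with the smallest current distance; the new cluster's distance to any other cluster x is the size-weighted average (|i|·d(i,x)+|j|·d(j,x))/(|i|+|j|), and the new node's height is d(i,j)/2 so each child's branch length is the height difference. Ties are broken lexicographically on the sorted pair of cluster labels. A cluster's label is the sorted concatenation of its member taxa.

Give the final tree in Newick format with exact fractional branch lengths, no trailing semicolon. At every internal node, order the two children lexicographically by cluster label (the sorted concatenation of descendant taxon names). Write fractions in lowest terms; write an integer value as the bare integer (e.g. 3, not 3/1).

((B:1,H:1):77/12,(C:27/4,(E:1,Y:1):23/4):2/3)

1. join B+H (d=2) ⇒ BH; edges |B|=1, |H|=1
  updated: d(BH,C)=33/2, d(BH,E)=25/2, d(BH,Y)=31/2
2. join E+Y (d=2) ⇒ EY; edges |E|=1, |Y|=1
  updated: d(BH,EY)=14, d(C,EY)=27/2
3. join C+EY (d=27/2) ⇒ CEY; edges |C|=27/4, |EY|=23/4
  updated: d(BH,CEY)=89/6
4. join BH+CEY (d=89/6) ⇒ BCEHY; edges |BH|=77/12, |CEY|=2/3
final tree: ((B:1,H:1):77/12,(C:27/4,(E:1,Y:1):23/4):2/3)
total length: 283/12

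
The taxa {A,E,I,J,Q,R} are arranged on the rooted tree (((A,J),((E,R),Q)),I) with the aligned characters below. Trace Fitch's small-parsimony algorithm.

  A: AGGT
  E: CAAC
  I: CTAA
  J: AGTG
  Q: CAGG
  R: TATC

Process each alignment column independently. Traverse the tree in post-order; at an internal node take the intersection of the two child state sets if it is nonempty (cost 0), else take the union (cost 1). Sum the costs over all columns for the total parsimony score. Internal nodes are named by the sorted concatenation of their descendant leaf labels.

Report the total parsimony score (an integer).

[col 0] AJ: children A:{A}, J:{A} ∩→ {A}; cost 0
[col 0] ER: children E:{C}, R:{T} ∪→ {C,T}; cost 1
[col 0] EQR: children ER:{C,T}, Q:{C} ∩→ {C}; cost 0
[col 0] AEJQR: children AJ:{A}, EQR:{C} ∪→ {A,C}; cost 1
[col 0] AEIJQR: children AEJQR:{A,C}, I:{C} ∩→ {C}; cost 0
[col 1] AJ: children A:{G}, J:{G} ∩→ {G}; cost 0
[col 1] ER: children E:{A}, R:{A} ∩→ {A}; cost 0
[col 1] EQR: children ER:{A}, Q:{A} ∩→ {A}; cost 0
[col 1] AEJQR: children AJ:{G}, EQR:{A} ∪→ {A,G}; cost 1
[col 1] AEIJQR: children AEJQR:{A,G}, I:{T} ∪→ {A,G,T}; cost 1
[col 2] AJ: children A:{G}, J:{T} ∪→ {G,T}; cost 1
[col 2] ER: children E:{A}, R:{T} ∪→ {A,T}; cost 1
[col 2] EQR: children ER:{A,T}, Q:{G} ∪→ {A,G,T}; cost 1
[col 2] AEJQR: children AJ:{G,T}, EQR:{A,G,T} ∩→ {G,T}; cost 0
[col 2] AEIJQR: children AEJQR:{G,T}, I:{A} ∪→ {A,G,T}; cost 1
[col 3] AJ: children A:{T}, J:{G} ∪→ {G,T}; cost 1
[col 3] ER: children E:{C}, R:{C} ∩→ {C}; cost 0
[col 3] EQR: children ER:{C}, Q:{G} ∪→ {C,G}; cost 1
[col 3] AEJQR: children AJ:{G,T}, EQR:{C,G} ∩→ {G}; cost 0
[col 3] AEIJQR: children AEJQR:{G}, I:{A} ∪→ {A,G}; cost 1
per-site changes: [2, 2, 4, 3]; total = 11

11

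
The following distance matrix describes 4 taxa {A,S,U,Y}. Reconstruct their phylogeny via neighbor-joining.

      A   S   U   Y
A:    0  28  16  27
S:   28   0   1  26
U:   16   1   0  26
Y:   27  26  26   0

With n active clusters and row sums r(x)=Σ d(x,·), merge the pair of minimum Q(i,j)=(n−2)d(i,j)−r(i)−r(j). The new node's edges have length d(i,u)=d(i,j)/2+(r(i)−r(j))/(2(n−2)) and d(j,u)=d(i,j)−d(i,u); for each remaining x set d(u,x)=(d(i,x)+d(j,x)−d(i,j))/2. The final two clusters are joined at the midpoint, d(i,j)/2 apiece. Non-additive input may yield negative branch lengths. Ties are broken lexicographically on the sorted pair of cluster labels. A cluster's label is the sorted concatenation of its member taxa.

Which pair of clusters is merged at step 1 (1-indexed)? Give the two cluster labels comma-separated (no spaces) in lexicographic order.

step 1: merge (A,Y) at d=27, Q=-96; branch lengths A→23/2, Y→31/2; new cluster AY
  updated: d(AY,S)=27/2, d(AY,U)=15/2
step 2: merge (AY,S) at d=27/2, Q=-22; branch lengths AY→10, S→7/2; new cluster ASY
  updated: d(ASY,U)=-5/2
step 3: merge (ASY,U) at d=-5/2; branch lengths ASY→-5/4, U→-5/4; new cluster ASUY
final tree: (((A:23/2,Y:31/2):10,S:7/2):-5/4,U:-5/4)
total length: 38

A,Y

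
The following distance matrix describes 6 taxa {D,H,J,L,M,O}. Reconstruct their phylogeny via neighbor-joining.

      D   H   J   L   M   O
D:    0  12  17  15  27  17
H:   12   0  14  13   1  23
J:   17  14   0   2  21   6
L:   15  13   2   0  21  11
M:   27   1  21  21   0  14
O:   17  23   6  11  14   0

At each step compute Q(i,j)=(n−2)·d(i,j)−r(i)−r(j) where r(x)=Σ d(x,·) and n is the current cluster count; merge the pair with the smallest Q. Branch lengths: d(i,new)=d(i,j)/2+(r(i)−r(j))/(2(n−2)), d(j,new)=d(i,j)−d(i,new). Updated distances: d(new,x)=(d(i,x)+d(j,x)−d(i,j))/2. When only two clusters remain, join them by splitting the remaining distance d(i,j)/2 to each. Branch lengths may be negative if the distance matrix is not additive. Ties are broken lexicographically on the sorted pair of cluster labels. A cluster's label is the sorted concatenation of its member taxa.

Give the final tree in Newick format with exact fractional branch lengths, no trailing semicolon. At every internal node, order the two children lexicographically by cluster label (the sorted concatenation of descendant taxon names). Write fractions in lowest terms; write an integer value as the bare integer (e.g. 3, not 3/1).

1. join H+M (d=1, Q=-143) ⇒ HM; edges |H|=-17/8, |M|=25/8
  updated: d(D,HM)=19, d(HM,J)=17, d(HM,L)=33/2, d(HM,O)=18
2. join D+HM (d=19, Q=-163/2) ⇒ DHM; edges |D|=109/12, |HM|=119/12
  updated: d(DHM,J)=15/2, d(DHM,L)=25/4, d(DHM,O)=8
3. join DHM+O (d=8, Q=-123/4) ⇒ DHMO; edges |DHM|=51/16, |O|=77/16
  updated: d(DHMO,J)=11/4, d(DHMO,L)=37/8
4. join DHMO+J (d=11/4, Q=-75/8) ⇒ DHJMO; edges |DHMO|=43/16, |J|=1/16
  updated: d(DHJMO,L)=31/16
5. join DHJMO+L (d=31/16) ⇒ DHJLMO; edges |DHJMO|=31/32, |L|=31/32
final tree: ((((D:109/12,(H:-17/8,M:25/8):119/12):51/16,O:77/16):43/16,J:1/16):31/32,L:31/32)
total length: 523/16

((((D:109/12,(H:-17/8,M:25/8):119/12):51/16,O:77/16):43/16,J:1/16):31/32,L:31/32)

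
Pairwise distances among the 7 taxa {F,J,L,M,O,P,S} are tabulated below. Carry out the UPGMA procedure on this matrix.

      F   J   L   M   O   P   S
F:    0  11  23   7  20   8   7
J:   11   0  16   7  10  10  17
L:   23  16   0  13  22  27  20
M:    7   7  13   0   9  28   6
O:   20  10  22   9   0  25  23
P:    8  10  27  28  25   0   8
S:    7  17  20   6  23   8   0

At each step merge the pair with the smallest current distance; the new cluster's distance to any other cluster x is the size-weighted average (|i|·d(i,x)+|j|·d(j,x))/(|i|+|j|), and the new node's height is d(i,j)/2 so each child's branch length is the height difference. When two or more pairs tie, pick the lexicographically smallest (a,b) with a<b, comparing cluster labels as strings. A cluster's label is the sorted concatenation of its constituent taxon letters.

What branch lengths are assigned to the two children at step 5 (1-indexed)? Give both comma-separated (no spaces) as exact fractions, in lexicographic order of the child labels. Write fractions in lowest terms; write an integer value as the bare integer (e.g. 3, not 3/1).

13/20,79/10

iteration 1: select M,S (d=6); attach at lengths (3, 3); label the merged cluster MS
  updated: d(F,MS)=7, d(J,MS)=12, d(L,MS)=33/2, d(MS,O)=16, d(MS,P)=18
iteration 2: select F,MS (d=7); attach at lengths (7/2, 1/2); label the merged cluster FMS
  updated: d(FMS,J)=35/3, d(FMS,L)=56/3, d(FMS,O)=52/3, d(FMS,P)=44/3
iteration 3: select J,O (d=10); attach at lengths (5, 5); label the merged cluster JO
  updated: d(FMS,JO)=29/2, d(JO,L)=19, d(JO,P)=35/2
iteration 4: select FMS,JO (d=29/2); attach at lengths (15/4, 9/4); label the merged cluster FJMOS
  updated: d(FJMOS,L)=94/5, d(FJMOS,P)=79/5
iteration 5: select FJMOS,P (d=79/5); attach at lengths (13/20, 79/10); label the merged cluster FJMOPS
  updated: d(FJMOPS,L)=121/6
iteration 6: select FJMOPS,L (d=121/6); attach at lengths (131/60, 121/12); label the merged cluster FJLMOPS
final tree: ((((F:7/2,(M:3,S:3):1/2):15/4,(J:5,O:5):9/4):13/20,P:79/10):131/60,L:121/12)
total length: 2809/60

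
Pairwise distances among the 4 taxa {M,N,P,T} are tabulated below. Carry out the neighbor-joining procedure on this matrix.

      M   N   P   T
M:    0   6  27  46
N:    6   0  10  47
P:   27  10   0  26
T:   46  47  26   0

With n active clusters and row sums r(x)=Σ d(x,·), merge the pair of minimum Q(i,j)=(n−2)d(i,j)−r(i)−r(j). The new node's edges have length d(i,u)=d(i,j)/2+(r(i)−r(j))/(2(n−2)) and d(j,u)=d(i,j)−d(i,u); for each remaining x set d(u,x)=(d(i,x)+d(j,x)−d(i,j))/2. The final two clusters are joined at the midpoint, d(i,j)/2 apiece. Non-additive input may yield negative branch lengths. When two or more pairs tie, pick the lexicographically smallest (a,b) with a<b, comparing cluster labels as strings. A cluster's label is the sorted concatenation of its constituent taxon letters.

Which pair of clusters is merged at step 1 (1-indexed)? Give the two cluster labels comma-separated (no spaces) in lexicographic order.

M,N

1. join M+N (d=6, Q=-130) ⇒ MN; edges |M|=7, |N|=-1
  updated: d(MN,P)=31/2, d(MN,T)=87/2
2. join MN+P (d=31/2, Q=-85) ⇒ MNP; edges |MN|=33/2, |P|=-1
  updated: d(MNP,T)=27
3. join MNP+T (d=27) ⇒ MNPT; edges |MNP|=27/2, |T|=27/2
final tree: (((M:7,N:-1):33/2,P:-1):27/2,T:27/2)
total length: 97/2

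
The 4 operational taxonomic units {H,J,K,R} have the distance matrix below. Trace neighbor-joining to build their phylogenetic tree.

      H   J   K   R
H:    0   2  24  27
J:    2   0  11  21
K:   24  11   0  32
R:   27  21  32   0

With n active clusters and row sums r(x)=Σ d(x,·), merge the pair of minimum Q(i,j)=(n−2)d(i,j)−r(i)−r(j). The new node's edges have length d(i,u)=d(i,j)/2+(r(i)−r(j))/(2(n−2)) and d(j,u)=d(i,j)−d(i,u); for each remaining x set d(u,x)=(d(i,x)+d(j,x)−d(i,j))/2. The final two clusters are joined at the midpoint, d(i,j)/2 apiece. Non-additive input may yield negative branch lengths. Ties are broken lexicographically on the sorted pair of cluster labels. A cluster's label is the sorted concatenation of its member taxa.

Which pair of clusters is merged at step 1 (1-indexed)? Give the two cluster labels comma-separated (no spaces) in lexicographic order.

iteration 1: select H,J (d=2, Q=-83); attach at lengths (23/4, -15/4); label the merged cluster HJ
  updated: d(HJ,K)=33/2, d(HJ,R)=23
iteration 2: select HJ,K (d=33/2, Q=-143/2); attach at lengths (15/4, 51/4); label the merged cluster HJK
  updated: d(HJK,R)=77/4
iteration 3: select HJK,R (d=77/4); attach at lengths (77/8, 77/8); label the merged cluster HJKR
final tree: (((H:23/4,J:-15/4):15/4,K:51/4):77/8,R:77/8)
total length: 151/4

H,J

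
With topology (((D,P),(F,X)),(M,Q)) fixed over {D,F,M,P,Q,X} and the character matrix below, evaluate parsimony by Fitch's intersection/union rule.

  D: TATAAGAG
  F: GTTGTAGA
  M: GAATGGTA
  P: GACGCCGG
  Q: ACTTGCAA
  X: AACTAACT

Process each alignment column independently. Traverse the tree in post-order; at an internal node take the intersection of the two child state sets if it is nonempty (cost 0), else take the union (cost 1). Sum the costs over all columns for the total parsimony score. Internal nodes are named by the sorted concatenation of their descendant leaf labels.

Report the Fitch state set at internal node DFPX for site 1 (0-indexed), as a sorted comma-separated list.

[col 0] DP: children D:{T}, P:{G} ∪→ {G,T}; cost 1
[col 0] FX: children F:{G}, X:{A} ∪→ {A,G}; cost 1
[col 0] DFPX: children DP:{G,T}, FX:{A,G} ∩→ {G}; cost 0
[col 0] MQ: children M:{G}, Q:{A} ∪→ {A,G}; cost 1
[col 0] DFMPQX: children DFPX:{G}, MQ:{A,G} ∩→ {G}; cost 0
[col 1] DP: children D:{A}, P:{A} ∩→ {A}; cost 0
[col 1] FX: children F:{T}, X:{A} ∪→ {A,T}; cost 1
[col 1] DFPX: children DP:{A}, FX:{A,T} ∩→ {A}; cost 0
[col 1] MQ: children M:{A}, Q:{C} ∪→ {A,C}; cost 1
[col 1] DFMPQX: children DFPX:{A}, MQ:{A,C} ∩→ {A}; cost 0
[col 2] DP: children D:{T}, P:{C} ∪→ {C,T}; cost 1
[col 2] FX: children F:{T}, X:{C} ∪→ {C,T}; cost 1
[col 2] DFPX: children DP:{C,T}, FX:{C,T} ∩→ {C,T}; cost 0
[col 2] MQ: children M:{A}, Q:{T} ∪→ {A,T}; cost 1
[col 2] DFMPQX: children DFPX:{C,T}, MQ:{A,T} ∩→ {T}; cost 0
[col 3] DP: children D:{A}, P:{G} ∪→ {A,G}; cost 1
[col 3] FX: children F:{G}, X:{T} ∪→ {G,T}; cost 1
[col 3] DFPX: children DP:{A,G}, FX:{G,T} ∩→ {G}; cost 0
[col 3] MQ: children M:{T}, Q:{T} ∩→ {T}; cost 0
[col 3] DFMPQX: children DFPX:{G}, MQ:{T} ∪→ {G,T}; cost 1
[col 4] DP: children D:{A}, P:{C} ∪→ {A,C}; cost 1
[col 4] FX: children F:{T}, X:{A} ∪→ {A,T}; cost 1
[col 4] DFPX: children DP:{A,C}, FX:{A,T} ∩→ {A}; cost 0
[col 4] MQ: children M:{G}, Q:{G} ∩→ {G}; cost 0
[col 4] DFMPQX: children DFPX:{A}, MQ:{G} ∪→ {A,G}; cost 1
[col 5] DP: children D:{G}, P:{C} ∪→ {C,G}; cost 1
[col 5] FX: children F:{A}, X:{A} ∩→ {A}; cost 0
[col 5] DFPX: children DP:{C,G}, FX:{A} ∪→ {A,C,G}; cost 1
[col 5] MQ: children M:{G}, Q:{C} ∪→ {C,G}; cost 1
[col 5] DFMPQX: children DFPX:{A,C,G}, MQ:{C,G} ∩→ {C,G}; cost 0
[col 6] DP: children D:{A}, P:{G} ∪→ {A,G}; cost 1
[col 6] FX: children F:{G}, X:{C} ∪→ {C,G}; cost 1
[col 6] DFPX: children DP:{A,G}, FX:{C,G} ∩→ {G}; cost 0
[col 6] MQ: children M:{T}, Q:{A} ∪→ {A,T}; cost 1
[col 6] DFMPQX: children DFPX:{G}, MQ:{A,T} ∪→ {A,G,T}; cost 1
[col 7] DP: children D:{G}, P:{G} ∩→ {G}; cost 0
[col 7] FX: children F:{A}, X:{T} ∪→ {A,T}; cost 1
[col 7] DFPX: children DP:{G}, FX:{A,T} ∪→ {A,G,T}; cost 1
[col 7] MQ: children M:{A}, Q:{A} ∩→ {A}; cost 0
[col 7] DFMPQX: children DFPX:{A,G,T}, MQ:{A} ∩→ {A}; cost 0
per-site changes: [3, 2, 3, 3, 3, 3, 4, 2]; total = 23

A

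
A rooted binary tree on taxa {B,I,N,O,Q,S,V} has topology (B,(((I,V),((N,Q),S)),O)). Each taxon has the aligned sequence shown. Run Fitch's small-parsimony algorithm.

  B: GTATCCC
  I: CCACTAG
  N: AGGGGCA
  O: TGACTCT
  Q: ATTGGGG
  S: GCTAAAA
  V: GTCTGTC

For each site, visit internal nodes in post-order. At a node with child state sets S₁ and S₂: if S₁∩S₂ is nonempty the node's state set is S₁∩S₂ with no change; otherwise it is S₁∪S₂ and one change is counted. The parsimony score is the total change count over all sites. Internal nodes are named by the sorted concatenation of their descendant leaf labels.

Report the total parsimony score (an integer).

26

IV@0: {C} ∪ {G} = {C,G} (union, +1)
NQ@0: {A} ∩ {A} = {A} (intersection, +0)
NQS@0: {A} ∪ {G} = {A,G} (union, +1)
INQSV@0: {C,G} ∩ {A,G} = {G} (intersection, +0)
INOQSV@0: {G} ∪ {T} = {G,T} (union, +1)
BINOQSV@0: {G} ∩ {G,T} = {G} (intersection, +0)
IV@1: {C} ∪ {T} = {C,T} (union, +1)
NQ@1: {G} ∪ {T} = {G,T} (union, +1)
NQS@1: {G,T} ∪ {C} = {C,G,T} (union, +1)
INQSV@1: {C,T} ∩ {C,G,T} = {C,T} (intersection, +0)
INOQSV@1: {C,T} ∪ {G} = {C,G,T} (union, +1)
BINOQSV@1: {T} ∩ {C,G,T} = {T} (intersection, +0)
IV@2: {A} ∪ {C} = {A,C} (union, +1)
NQ@2: {G} ∪ {T} = {G,T} (union, +1)
NQS@2: {G,T} ∩ {T} = {T} (intersection, +0)
INQSV@2: {A,C} ∪ {T} = {A,C,T} (union, +1)
INOQSV@2: {A,C,T} ∩ {A} = {A} (intersection, +0)
BINOQSV@2: {A} ∩ {A} = {A} (intersection, +0)
IV@3: {C} ∪ {T} = {C,T} (union, +1)
NQ@3: {G} ∩ {G} = {G} (intersection, +0)
NQS@3: {G} ∪ {A} = {A,G} (union, +1)
INQSV@3: {C,T} ∪ {A,G} = {A,C,G,T} (union, +1)
INOQSV@3: {A,C,G,T} ∩ {C} = {C} (intersection, +0)
BINOQSV@3: {T} ∪ {C} = {C,T} (union, +1)
IV@4: {T} ∪ {G} = {G,T} (union, +1)
NQ@4: {G} ∩ {G} = {G} (intersection, +0)
NQS@4: {G} ∪ {A} = {A,G} (union, +1)
INQSV@4: {G,T} ∩ {A,G} = {G} (intersection, +0)
INOQSV@4: {G} ∪ {T} = {G,T} (union, +1)
BINOQSV@4: {C} ∪ {G,T} = {C,G,T} (union, +1)
IV@5: {A} ∪ {T} = {A,T} (union, +1)
NQ@5: {C} ∪ {G} = {C,G} (union, +1)
NQS@5: {C,G} ∪ {A} = {A,C,G} (union, +1)
INQSV@5: {A,T} ∩ {A,C,G} = {A} (intersection, +0)
INOQSV@5: {A} ∪ {C} = {A,C} (union, +1)
BINOQSV@5: {C} ∩ {A,C} = {C} (intersection, +0)
IV@6: {G} ∪ {C} = {C,G} (union, +1)
NQ@6: {A} ∪ {G} = {A,G} (union, +1)
NQS@6: {A,G} ∩ {A} = {A} (intersection, +0)
INQSV@6: {C,G} ∪ {A} = {A,C,G} (union, +1)
INOQSV@6: {A,C,G} ∪ {T} = {A,C,G,T} (union, +1)
BINOQSV@6: {C} ∩ {A,C,G,T} = {C} (intersection, +0)
per-site changes: [3, 4, 3, 4, 4, 4, 4]; total = 26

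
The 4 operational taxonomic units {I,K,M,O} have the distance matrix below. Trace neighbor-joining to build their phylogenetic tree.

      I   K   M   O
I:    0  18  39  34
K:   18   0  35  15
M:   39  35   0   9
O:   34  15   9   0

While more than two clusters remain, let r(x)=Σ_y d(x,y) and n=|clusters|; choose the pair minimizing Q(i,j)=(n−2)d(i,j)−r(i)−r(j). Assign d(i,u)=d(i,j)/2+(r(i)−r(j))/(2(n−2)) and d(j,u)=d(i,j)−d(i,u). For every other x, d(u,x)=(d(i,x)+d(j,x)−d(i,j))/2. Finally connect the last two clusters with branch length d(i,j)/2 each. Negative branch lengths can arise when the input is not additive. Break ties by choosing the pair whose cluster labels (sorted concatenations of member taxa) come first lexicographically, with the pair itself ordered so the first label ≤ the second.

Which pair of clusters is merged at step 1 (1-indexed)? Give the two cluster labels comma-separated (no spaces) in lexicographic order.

I,K

1. join I+K (d=18, Q=-123) ⇒ IK; edges |I|=59/4, |K|=13/4
  updated: d(IK,M)=28, d(IK,O)=31/2
2. join IK+M (d=28, Q=-105/2) ⇒ IKM; edges |IK|=69/4, |M|=43/4
  updated: d(IKM,O)=-7/4
3. join IKM+O (d=-7/4) ⇒ IKMO; edges |IKM|=-7/8, |O|=-7/8
final tree: (((I:59/4,K:13/4):69/4,M:43/4):-7/8,O:-7/8)
total length: 177/4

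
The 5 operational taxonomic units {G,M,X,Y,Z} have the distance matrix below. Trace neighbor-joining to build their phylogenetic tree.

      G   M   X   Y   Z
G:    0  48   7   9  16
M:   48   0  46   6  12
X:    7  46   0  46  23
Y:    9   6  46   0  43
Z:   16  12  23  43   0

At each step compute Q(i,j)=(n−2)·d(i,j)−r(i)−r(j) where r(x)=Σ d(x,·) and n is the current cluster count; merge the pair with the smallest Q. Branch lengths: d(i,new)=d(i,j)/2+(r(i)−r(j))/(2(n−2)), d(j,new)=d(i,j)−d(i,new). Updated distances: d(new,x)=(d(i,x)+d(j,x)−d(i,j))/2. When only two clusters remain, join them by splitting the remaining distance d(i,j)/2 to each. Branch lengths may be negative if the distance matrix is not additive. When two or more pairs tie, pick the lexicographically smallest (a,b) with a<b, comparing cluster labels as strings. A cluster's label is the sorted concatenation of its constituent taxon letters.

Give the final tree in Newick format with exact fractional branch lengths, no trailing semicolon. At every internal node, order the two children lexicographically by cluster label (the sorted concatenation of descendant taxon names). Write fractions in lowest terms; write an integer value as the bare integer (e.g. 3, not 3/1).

(((G:-21/8,X:77/8):89/8,(M:13/3,Y:5/3):157/8):39/16,Z:39/16)

step 1: merge (M,Y) at d=6, Q=-198; branch lengths M→13/3, Y→5/3; new cluster MY
  updated: d(G,MY)=51/2, d(MY,X)=43, d(MY,Z)=49/2
step 2: merge (G,X) at d=7, Q=-215/2; branch lengths G→-21/8, X→77/8; new cluster GX
  updated: d(GX,MY)=123/4, d(GX,Z)=16
step 3: merge (GX,MY) at d=123/4, Q=-285/4; branch lengths GX→89/8, MY→157/8; new cluster GMXY
  updated: d(GMXY,Z)=39/8
step 4: merge (GMXY,Z) at d=39/8; branch lengths GMXY→39/16, Z→39/16; new cluster GMXYZ
final tree: (((G:-21/8,X:77/8):89/8,(M:13/3,Y:5/3):157/8):39/16,Z:39/16)
total length: 389/8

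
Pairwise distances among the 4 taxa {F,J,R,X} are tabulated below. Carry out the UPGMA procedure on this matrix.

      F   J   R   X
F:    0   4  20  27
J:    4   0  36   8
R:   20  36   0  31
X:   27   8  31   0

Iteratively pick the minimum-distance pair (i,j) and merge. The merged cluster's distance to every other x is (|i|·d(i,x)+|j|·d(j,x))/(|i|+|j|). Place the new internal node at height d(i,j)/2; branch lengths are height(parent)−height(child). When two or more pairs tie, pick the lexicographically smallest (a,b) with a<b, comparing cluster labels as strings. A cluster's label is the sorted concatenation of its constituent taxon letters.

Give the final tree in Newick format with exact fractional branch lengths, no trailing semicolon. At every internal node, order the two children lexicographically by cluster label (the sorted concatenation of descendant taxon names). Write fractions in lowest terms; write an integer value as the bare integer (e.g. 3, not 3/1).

iteration 1: select F,J (d=4); attach at lengths (2, 2); label the merged cluster FJ
  updated: d(FJ,R)=28, d(FJ,X)=35/2
iteration 2: select FJ,X (d=35/2); attach at lengths (27/4, 35/4); label the merged cluster FJX
  updated: d(FJX,R)=29
iteration 3: select FJX,R (d=29); attach at lengths (23/4, 29/2); label the merged cluster FJRX
final tree: (((F:2,J:2):27/4,X:35/4):23/4,R:29/2)
total length: 159/4

(((F:2,J:2):27/4,X:35/4):23/4,R:29/2)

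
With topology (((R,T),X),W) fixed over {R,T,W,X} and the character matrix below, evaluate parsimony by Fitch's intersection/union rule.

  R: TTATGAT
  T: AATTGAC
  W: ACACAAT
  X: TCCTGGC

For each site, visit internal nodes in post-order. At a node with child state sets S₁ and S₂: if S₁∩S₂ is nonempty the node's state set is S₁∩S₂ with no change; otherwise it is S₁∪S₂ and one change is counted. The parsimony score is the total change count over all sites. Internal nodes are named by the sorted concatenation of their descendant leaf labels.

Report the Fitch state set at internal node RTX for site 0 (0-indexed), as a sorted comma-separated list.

T

[col 0] RT: children R:{T}, T:{A} ∪→ {A,T}; cost 1
[col 0] RTX: children RT:{A,T}, X:{T} ∩→ {T}; cost 0
[col 0] RTWX: children RTX:{T}, W:{A} ∪→ {A,T}; cost 1
[col 1] RT: children R:{T}, T:{A} ∪→ {A,T}; cost 1
[col 1] RTX: children RT:{A,T}, X:{C} ∪→ {A,C,T}; cost 1
[col 1] RTWX: children RTX:{A,C,T}, W:{C} ∩→ {C}; cost 0
[col 2] RT: children R:{A}, T:{T} ∪→ {A,T}; cost 1
[col 2] RTX: children RT:{A,T}, X:{C} ∪→ {A,C,T}; cost 1
[col 2] RTWX: children RTX:{A,C,T}, W:{A} ∩→ {A}; cost 0
[col 3] RT: children R:{T}, T:{T} ∩→ {T}; cost 0
[col 3] RTX: children RT:{T}, X:{T} ∩→ {T}; cost 0
[col 3] RTWX: children RTX:{T}, W:{C} ∪→ {C,T}; cost 1
[col 4] RT: children R:{G}, T:{G} ∩→ {G}; cost 0
[col 4] RTX: children RT:{G}, X:{G} ∩→ {G}; cost 0
[col 4] RTWX: children RTX:{G}, W:{A} ∪→ {A,G}; cost 1
[col 5] RT: children R:{A}, T:{A} ∩→ {A}; cost 0
[col 5] RTX: children RT:{A}, X:{G} ∪→ {A,G}; cost 1
[col 5] RTWX: children RTX:{A,G}, W:{A} ∩→ {A}; cost 0
[col 6] RT: children R:{T}, T:{C} ∪→ {C,T}; cost 1
[col 6] RTX: children RT:{C,T}, X:{C} ∩→ {C}; cost 0
[col 6] RTWX: children RTX:{C}, W:{T} ∪→ {C,T}; cost 1
per-site changes: [2, 2, 2, 1, 1, 1, 2]; total = 11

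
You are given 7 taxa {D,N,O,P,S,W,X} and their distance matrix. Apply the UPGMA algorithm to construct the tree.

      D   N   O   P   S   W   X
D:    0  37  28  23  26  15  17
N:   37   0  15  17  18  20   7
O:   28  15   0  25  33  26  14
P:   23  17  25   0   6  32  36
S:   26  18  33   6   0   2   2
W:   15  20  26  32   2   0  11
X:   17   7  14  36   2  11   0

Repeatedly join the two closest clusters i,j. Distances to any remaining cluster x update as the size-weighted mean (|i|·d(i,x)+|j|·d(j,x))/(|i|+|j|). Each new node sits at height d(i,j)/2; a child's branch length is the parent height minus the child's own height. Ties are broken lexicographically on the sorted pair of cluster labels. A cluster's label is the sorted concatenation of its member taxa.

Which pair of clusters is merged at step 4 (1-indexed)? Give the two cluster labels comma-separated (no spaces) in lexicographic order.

1. join S+W (d=2) ⇒ SW; edges |S|=1, |W|=1
  updated: d(D,SW)=41/2, d(N,SW)=19, d(O,SW)=59/2, d(P,SW)=19, d(SW,X)=13/2
2. join SW+X (d=13/2) ⇒ SWX; edges |SW|=9/4, |X|=13/4
  updated: d(D,SWX)=58/3, d(N,SWX)=15, d(O,SWX)=73/3, d(P,SWX)=74/3
3. join N+O (d=15) ⇒ NO; edges |N|=15/2, |O|=15/2
  updated: d(D,NO)=65/2, d(NO,P)=21, d(NO,SWX)=59/3
4. join D+SWX (d=58/3) ⇒ DSWX; edges |D|=29/3, |SWX|=77/12
  updated: d(DSWX,NO)=183/8, d(DSWX,P)=97/4
5. join NO+P (d=21) ⇒ NOP; edges |NO|=3, |P|=21/2
  updated: d(DSWX,NOP)=70/3
6. join DSWX+NOP (d=70/3) ⇒ DNOPSWX; edges |DSWX|=2, |NOP|=7/6
final tree: ((D:29/3,((S:1,W:1):9/4,X:13/4):77/12):2,((N:15/2,O:15/2):3,P:21/2):7/6)
total length: 221/4

D,SWX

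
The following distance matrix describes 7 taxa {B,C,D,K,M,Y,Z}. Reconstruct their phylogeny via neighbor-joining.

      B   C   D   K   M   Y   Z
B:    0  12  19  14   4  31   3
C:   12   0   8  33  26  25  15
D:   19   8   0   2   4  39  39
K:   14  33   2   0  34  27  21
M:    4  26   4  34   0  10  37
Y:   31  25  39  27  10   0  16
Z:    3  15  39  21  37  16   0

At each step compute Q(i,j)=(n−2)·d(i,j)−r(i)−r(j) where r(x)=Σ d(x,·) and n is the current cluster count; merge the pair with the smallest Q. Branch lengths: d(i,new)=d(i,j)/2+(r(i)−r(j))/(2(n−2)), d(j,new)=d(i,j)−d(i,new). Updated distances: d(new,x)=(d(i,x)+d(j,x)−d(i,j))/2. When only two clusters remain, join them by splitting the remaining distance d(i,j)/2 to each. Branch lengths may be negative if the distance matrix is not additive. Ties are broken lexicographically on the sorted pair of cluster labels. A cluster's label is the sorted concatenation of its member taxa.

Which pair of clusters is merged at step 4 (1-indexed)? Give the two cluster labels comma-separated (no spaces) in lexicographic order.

BZ,C

1. join D+K (d=2, Q=-232) ⇒ DK; edges |D|=-1, |K|=3
  updated: d(B,DK)=31/2, d(C,DK)=39/2, d(DK,M)=18, d(DK,Y)=32, d(DK,Z)=29
2. join M+Y (d=10, Q=-169) ⇒ MY; edges |M|=21/8, |Y|=59/8
  updated: d(B,MY)=25/2, d(C,MY)=41/2, d(DK,MY)=20, d(MY,Z)=43/2
3. join B+Z (d=3, Q=-205/2) ⇒ BZ; edges |B|=-11/4, |Z|=23/4
  updated: d(BZ,C)=12, d(BZ,DK)=83/4, d(BZ,MY)=31/2
4. join BZ+C (d=12, Q=-305/4) ⇒ BCZ; edges |BZ|=81/16, |C|=111/16
  updated: d(BCZ,DK)=113/8, d(BCZ,MY)=12
5. join BCZ+DK (d=113/8, Q=-369/8) ⇒ BCDKZ; edges |BCZ|=49/16, |DK|=177/16
  updated: d(BCDKZ,MY)=143/16
6. join BCDKZ+MY (d=143/16) ⇒ BCDKMYZ; edges |BCDKZ|=143/32, |MY|=143/32
final tree: ((((B:-11/4,Z:23/4):81/16,C:111/16):49/16,(D:-1,K:3):177/16):143/32,(M:21/8,Y:59/8):143/32)
total length: 801/16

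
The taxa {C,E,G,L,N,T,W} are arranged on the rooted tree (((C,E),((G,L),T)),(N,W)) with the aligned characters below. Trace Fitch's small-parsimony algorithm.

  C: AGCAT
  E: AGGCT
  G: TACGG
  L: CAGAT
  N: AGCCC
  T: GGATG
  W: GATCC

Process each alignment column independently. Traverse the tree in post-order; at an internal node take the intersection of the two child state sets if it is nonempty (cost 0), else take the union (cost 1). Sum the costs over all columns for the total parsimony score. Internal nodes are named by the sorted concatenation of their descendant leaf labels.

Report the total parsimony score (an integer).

17

[col 0] CE: children C:{A}, E:{A} ∩→ {A}; cost 0
[col 0] GL: children G:{T}, L:{C} ∪→ {C,T}; cost 1
[col 0] GLT: children GL:{C,T}, T:{G} ∪→ {C,G,T}; cost 1
[col 0] CEGLT: children CE:{A}, GLT:{C,G,T} ∪→ {A,C,G,T}; cost 1
[col 0] NW: children N:{A}, W:{G} ∪→ {A,G}; cost 1
[col 0] CEGLNTW: children CEGLT:{A,C,G,T}, NW:{A,G} ∩→ {A,G}; cost 0
[col 1] CE: children C:{G}, E:{G} ∩→ {G}; cost 0
[col 1] GL: children G:{A}, L:{A} ∩→ {A}; cost 0
[col 1] GLT: children GL:{A}, T:{G} ∪→ {A,G}; cost 1
[col 1] CEGLT: children CE:{G}, GLT:{A,G} ∩→ {G}; cost 0
[col 1] NW: children N:{G}, W:{A} ∪→ {A,G}; cost 1
[col 1] CEGLNTW: children CEGLT:{G}, NW:{A,G} ∩→ {G}; cost 0
[col 2] CE: children C:{C}, E:{G} ∪→ {C,G}; cost 1
[col 2] GL: children G:{C}, L:{G} ∪→ {C,G}; cost 1
[col 2] GLT: children GL:{C,G}, T:{A} ∪→ {A,C,G}; cost 1
[col 2] CEGLT: children CE:{C,G}, GLT:{A,C,G} ∩→ {C,G}; cost 0
[col 2] NW: children N:{C}, W:{T} ∪→ {C,T}; cost 1
[col 2] CEGLNTW: children CEGLT:{C,G}, NW:{C,T} ∩→ {C}; cost 0
[col 3] CE: children C:{A}, E:{C} ∪→ {A,C}; cost 1
[col 3] GL: children G:{G}, L:{A} ∪→ {A,G}; cost 1
[col 3] GLT: children GL:{A,G}, T:{T} ∪→ {A,G,T}; cost 1
[col 3] CEGLT: children CE:{A,C}, GLT:{A,G,T} ∩→ {A}; cost 0
[col 3] NW: children N:{C}, W:{C} ∩→ {C}; cost 0
[col 3] CEGLNTW: children CEGLT:{A}, NW:{C} ∪→ {A,C}; cost 1
[col 4] CE: children C:{T}, E:{T} ∩→ {T}; cost 0
[col 4] GL: children G:{G}, L:{T} ∪→ {G,T}; cost 1
[col 4] GLT: children GL:{G,T}, T:{G} ∩→ {G}; cost 0
[col 4] CEGLT: children CE:{T}, GLT:{G} ∪→ {G,T}; cost 1
[col 4] NW: children N:{C}, W:{C} ∩→ {C}; cost 0
[col 4] CEGLNTW: children CEGLT:{G,T}, NW:{C} ∪→ {C,G,T}; cost 1
per-site changes: [4, 2, 4, 4, 3]; total = 17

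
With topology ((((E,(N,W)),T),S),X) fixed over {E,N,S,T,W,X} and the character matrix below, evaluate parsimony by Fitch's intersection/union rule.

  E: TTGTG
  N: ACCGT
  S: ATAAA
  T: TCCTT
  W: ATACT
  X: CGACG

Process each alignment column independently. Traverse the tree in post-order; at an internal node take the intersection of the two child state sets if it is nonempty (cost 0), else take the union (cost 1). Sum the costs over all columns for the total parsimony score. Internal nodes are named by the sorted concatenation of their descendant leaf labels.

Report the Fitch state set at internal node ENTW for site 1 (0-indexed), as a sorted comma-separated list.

C,T

NW@0: {A} ∩ {A} = {A} (intersection, +0)
ENW@0: {T} ∪ {A} = {A,T} (union, +1)
ENTW@0: {A,T} ∩ {T} = {T} (intersection, +0)
ENSTW@0: {T} ∪ {A} = {A,T} (union, +1)
ENSTWX@0: {A,T} ∪ {C} = {A,C,T} (union, +1)
NW@1: {C} ∪ {T} = {C,T} (union, +1)
ENW@1: {T} ∩ {C,T} = {T} (intersection, +0)
ENTW@1: {T} ∪ {C} = {C,T} (union, +1)
ENSTW@1: {C,T} ∩ {T} = {T} (intersection, +0)
ENSTWX@1: {T} ∪ {G} = {G,T} (union, +1)
NW@2: {C} ∪ {A} = {A,C} (union, +1)
ENW@2: {G} ∪ {A,C} = {A,C,G} (union, +1)
ENTW@2: {A,C,G} ∩ {C} = {C} (intersection, +0)
ENSTW@2: {C} ∪ {A} = {A,C} (union, +1)
ENSTWX@2: {A,C} ∩ {A} = {A} (intersection, +0)
NW@3: {G} ∪ {C} = {C,G} (union, +1)
ENW@3: {T} ∪ {C,G} = {C,G,T} (union, +1)
ENTW@3: {C,G,T} ∩ {T} = {T} (intersection, +0)
ENSTW@3: {T} ∪ {A} = {A,T} (union, +1)
ENSTWX@3: {A,T} ∪ {C} = {A,C,T} (union, +1)
NW@4: {T} ∩ {T} = {T} (intersection, +0)
ENW@4: {G} ∪ {T} = {G,T} (union, +1)
ENTW@4: {G,T} ∩ {T} = {T} (intersection, +0)
ENSTW@4: {T} ∪ {A} = {A,T} (union, +1)
ENSTWX@4: {A,T} ∪ {G} = {A,G,T} (union, +1)
per-site changes: [3, 3, 3, 4, 3]; total = 16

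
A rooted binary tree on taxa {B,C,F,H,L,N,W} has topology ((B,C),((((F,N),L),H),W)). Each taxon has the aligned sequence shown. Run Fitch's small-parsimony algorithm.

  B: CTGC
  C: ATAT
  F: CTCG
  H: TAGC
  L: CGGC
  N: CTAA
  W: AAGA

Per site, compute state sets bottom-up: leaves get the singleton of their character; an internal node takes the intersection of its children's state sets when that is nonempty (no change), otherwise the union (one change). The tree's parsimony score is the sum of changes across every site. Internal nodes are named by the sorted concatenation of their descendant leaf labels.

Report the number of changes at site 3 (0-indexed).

4

BC@0: {C} ∪ {A} = {A,C} (union, +1)
FN@0: {C} ∩ {C} = {C} (intersection, +0)
FLN@0: {C} ∩ {C} = {C} (intersection, +0)
FHLN@0: {C} ∪ {T} = {C,T} (union, +1)
FHLNW@0: {C,T} ∪ {A} = {A,C,T} (union, +1)
BCFHLNW@0: {A,C} ∩ {A,C,T} = {A,C} (intersection, +0)
BC@1: {T} ∩ {T} = {T} (intersection, +0)
FN@1: {T} ∩ {T} = {T} (intersection, +0)
FLN@1: {T} ∪ {G} = {G,T} (union, +1)
FHLN@1: {G,T} ∪ {A} = {A,G,T} (union, +1)
FHLNW@1: {A,G,T} ∩ {A} = {A} (intersection, +0)
BCFHLNW@1: {T} ∪ {A} = {A,T} (union, +1)
BC@2: {G} ∪ {A} = {A,G} (union, +1)
FN@2: {C} ∪ {A} = {A,C} (union, +1)
FLN@2: {A,C} ∪ {G} = {A,C,G} (union, +1)
FHLN@2: {A,C,G} ∩ {G} = {G} (intersection, +0)
FHLNW@2: {G} ∩ {G} = {G} (intersection, +0)
BCFHLNW@2: {A,G} ∩ {G} = {G} (intersection, +0)
BC@3: {C} ∪ {T} = {C,T} (union, +1)
FN@3: {G} ∪ {A} = {A,G} (union, +1)
FLN@3: {A,G} ∪ {C} = {A,C,G} (union, +1)
FHLN@3: {A,C,G} ∩ {C} = {C} (intersection, +0)
FHLNW@3: {C} ∪ {A} = {A,C} (union, +1)
BCFHLNW@3: {C,T} ∩ {A,C} = {C} (intersection, +0)
per-site changes: [3, 3, 3, 4]; total = 13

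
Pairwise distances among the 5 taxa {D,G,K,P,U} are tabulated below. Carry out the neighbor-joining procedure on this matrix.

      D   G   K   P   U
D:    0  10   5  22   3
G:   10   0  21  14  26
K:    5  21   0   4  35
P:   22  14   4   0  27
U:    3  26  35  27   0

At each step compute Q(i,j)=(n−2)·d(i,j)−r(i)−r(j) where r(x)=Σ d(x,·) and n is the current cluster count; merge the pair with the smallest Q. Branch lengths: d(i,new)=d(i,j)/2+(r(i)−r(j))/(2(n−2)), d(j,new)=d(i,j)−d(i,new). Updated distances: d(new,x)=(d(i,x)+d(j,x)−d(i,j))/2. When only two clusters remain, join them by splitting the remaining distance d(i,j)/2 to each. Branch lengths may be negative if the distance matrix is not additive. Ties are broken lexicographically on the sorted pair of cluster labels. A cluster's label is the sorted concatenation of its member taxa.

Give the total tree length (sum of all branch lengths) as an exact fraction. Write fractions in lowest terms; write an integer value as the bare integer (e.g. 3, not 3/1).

259/8

step 1: merge (D,U) at d=3, Q=-122; branch lengths D→-7, U→10; new cluster DU
  updated: d(DU,G)=33/2, d(DU,K)=37/2, d(DU,P)=23
step 2: merge (DU,G) at d=33/2, Q=-153/2; branch lengths DU→79/8, G→53/8; new cluster DGU
  updated: d(DGU,K)=23/2, d(DGU,P)=41/4
step 3: merge (DGU,K) at d=23/2, Q=-103/4; branch lengths DGU→71/8, K→21/8; new cluster DGKU
  updated: d(DGKU,P)=11/8
step 4: merge (DGKU,P) at d=11/8; branch lengths DGKU→11/16, P→11/16; new cluster DGKPU
final tree: ((((D:-7,U:10):79/8,G:53/8):71/8,K:21/8):11/16,P:11/16)
total length: 259/8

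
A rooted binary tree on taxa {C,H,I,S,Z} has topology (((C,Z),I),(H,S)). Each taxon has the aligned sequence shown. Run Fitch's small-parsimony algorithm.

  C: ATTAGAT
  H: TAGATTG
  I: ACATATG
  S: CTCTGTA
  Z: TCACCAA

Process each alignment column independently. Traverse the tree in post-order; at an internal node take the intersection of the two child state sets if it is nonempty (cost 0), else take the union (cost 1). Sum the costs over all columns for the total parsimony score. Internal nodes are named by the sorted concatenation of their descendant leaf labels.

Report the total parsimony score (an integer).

[col 0] CZ: children C:{A}, Z:{T} ∪→ {A,T}; cost 1
[col 0] CIZ: children CZ:{A,T}, I:{A} ∩→ {A}; cost 0
[col 0] HS: children H:{T}, S:{C} ∪→ {C,T}; cost 1
[col 0] CHISZ: children CIZ:{A}, HS:{C,T} ∪→ {A,C,T}; cost 1
[col 1] CZ: children C:{T}, Z:{C} ∪→ {C,T}; cost 1
[col 1] CIZ: children CZ:{C,T}, I:{C} ∩→ {C}; cost 0
[col 1] HS: children H:{A}, S:{T} ∪→ {A,T}; cost 1
[col 1] CHISZ: children CIZ:{C}, HS:{A,T} ∪→ {A,C,T}; cost 1
[col 2] CZ: children C:{T}, Z:{A} ∪→ {A,T}; cost 1
[col 2] CIZ: children CZ:{A,T}, I:{A} ∩→ {A}; cost 0
[col 2] HS: children H:{G}, S:{C} ∪→ {C,G}; cost 1
[col 2] CHISZ: children CIZ:{A}, HS:{C,G} ∪→ {A,C,G}; cost 1
[col 3] CZ: children C:{A}, Z:{C} ∪→ {A,C}; cost 1
[col 3] CIZ: children CZ:{A,C}, I:{T} ∪→ {A,C,T}; cost 1
[col 3] HS: children H:{A}, S:{T} ∪→ {A,T}; cost 1
[col 3] CHISZ: children CIZ:{A,C,T}, HS:{A,T} ∩→ {A,T}; cost 0
[col 4] CZ: children C:{G}, Z:{C} ∪→ {C,G}; cost 1
[col 4] CIZ: children CZ:{C,G}, I:{A} ∪→ {A,C,G}; cost 1
[col 4] HS: children H:{T}, S:{G} ∪→ {G,T}; cost 1
[col 4] CHISZ: children CIZ:{A,C,G}, HS:{G,T} ∩→ {G}; cost 0
[col 5] CZ: children C:{A}, Z:{A} ∩→ {A}; cost 0
[col 5] CIZ: children CZ:{A}, I:{T} ∪→ {A,T}; cost 1
[col 5] HS: children H:{T}, S:{T} ∩→ {T}; cost 0
[col 5] CHISZ: children CIZ:{A,T}, HS:{T} ∩→ {T}; cost 0
[col 6] CZ: children C:{T}, Z:{A} ∪→ {A,T}; cost 1
[col 6] CIZ: children CZ:{A,T}, I:{G} ∪→ {A,G,T}; cost 1
[col 6] HS: children H:{G}, S:{A} ∪→ {A,G}; cost 1
[col 6] CHISZ: children CIZ:{A,G,T}, HS:{A,G} ∩→ {A,G}; cost 0
per-site changes: [3, 3, 3, 3, 3, 1, 3]; total = 19

19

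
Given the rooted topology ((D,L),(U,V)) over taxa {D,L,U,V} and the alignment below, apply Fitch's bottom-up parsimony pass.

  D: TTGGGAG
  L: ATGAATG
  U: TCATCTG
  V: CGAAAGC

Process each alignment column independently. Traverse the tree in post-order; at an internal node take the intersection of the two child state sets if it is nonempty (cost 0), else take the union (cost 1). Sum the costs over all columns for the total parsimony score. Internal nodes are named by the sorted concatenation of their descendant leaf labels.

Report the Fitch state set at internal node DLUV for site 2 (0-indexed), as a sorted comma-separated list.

[col 0] DL: children D:{T}, L:{A} ∪→ {A,T}; cost 1
[col 0] UV: children U:{T}, V:{C} ∪→ {C,T}; cost 1
[col 0] DLUV: children DL:{A,T}, UV:{C,T} ∩→ {T}; cost 0
[col 1] DL: children D:{T}, L:{T} ∩→ {T}; cost 0
[col 1] UV: children U:{C}, V:{G} ∪→ {C,G}; cost 1
[col 1] DLUV: children DL:{T}, UV:{C,G} ∪→ {C,G,T}; cost 1
[col 2] DL: children D:{G}, L:{G} ∩→ {G}; cost 0
[col 2] UV: children U:{A}, V:{A} ∩→ {A}; cost 0
[col 2] DLUV: children DL:{G}, UV:{A} ∪→ {A,G}; cost 1
[col 3] DL: children D:{G}, L:{A} ∪→ {A,G}; cost 1
[col 3] UV: children U:{T}, V:{A} ∪→ {A,T}; cost 1
[col 3] DLUV: children DL:{A,G}, UV:{A,T} ∩→ {A}; cost 0
[col 4] DL: children D:{G}, L:{A} ∪→ {A,G}; cost 1
[col 4] UV: children U:{C}, V:{A} ∪→ {A,C}; cost 1
[col 4] DLUV: children DL:{A,G}, UV:{A,C} ∩→ {A}; cost 0
[col 5] DL: children D:{A}, L:{T} ∪→ {A,T}; cost 1
[col 5] UV: children U:{T}, V:{G} ∪→ {G,T}; cost 1
[col 5] DLUV: children DL:{A,T}, UV:{G,T} ∩→ {T}; cost 0
[col 6] DL: children D:{G}, L:{G} ∩→ {G}; cost 0
[col 6] UV: children U:{G}, V:{C} ∪→ {C,G}; cost 1
[col 6] DLUV: children DL:{G}, UV:{C,G} ∩→ {G}; cost 0
per-site changes: [2, 2, 1, 2, 2, 2, 1]; total = 12

A,G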